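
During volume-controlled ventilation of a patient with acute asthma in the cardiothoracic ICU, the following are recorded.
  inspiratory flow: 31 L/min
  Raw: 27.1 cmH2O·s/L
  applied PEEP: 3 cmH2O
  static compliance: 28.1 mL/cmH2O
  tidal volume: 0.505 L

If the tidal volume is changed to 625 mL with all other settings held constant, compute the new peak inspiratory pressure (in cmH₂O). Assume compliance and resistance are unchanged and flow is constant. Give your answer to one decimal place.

39.2

Flow: 31 L/min ÷ 60 = 0.5167 L/s.
PIP = Vt/C + R·V̇ + PEEP (constant-flow equation of motion).
Only the elastic term changes: ΔPIP = ΔVt / C = (625 − 505) / 28.1 = 4.27 cmH2O.
Original PIP = 505/28.1 + 27.1×0.5167 + 3 = 34.974 cmH2O; new PIP = 34.974 + (4.27) = 39.244 cmH2O.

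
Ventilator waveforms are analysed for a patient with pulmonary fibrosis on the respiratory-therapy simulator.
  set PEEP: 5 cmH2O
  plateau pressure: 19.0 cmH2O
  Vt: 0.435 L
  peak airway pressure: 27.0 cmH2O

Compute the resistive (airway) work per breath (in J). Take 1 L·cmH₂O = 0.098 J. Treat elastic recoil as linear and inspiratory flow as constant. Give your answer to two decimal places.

With constant inspiratory flow the resistive pressure is constant at PIP − Pplat = 27.0 − 19.0 = 8.0 cmH2O, so resistive work = 8.0 × 0.435 = 3.48 L·cmH2O.
× 0.098 J/(L·cmH2O) → 0.341 J.

0.34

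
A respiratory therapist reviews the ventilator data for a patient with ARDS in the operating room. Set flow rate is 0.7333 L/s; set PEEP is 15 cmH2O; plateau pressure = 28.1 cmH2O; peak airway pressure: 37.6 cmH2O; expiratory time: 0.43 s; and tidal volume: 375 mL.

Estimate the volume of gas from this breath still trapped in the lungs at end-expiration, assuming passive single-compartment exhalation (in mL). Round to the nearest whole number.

118

R = (PIP − Pplat)/V̇ = (37.6 − 28.1) / 0.7333 = 9.5/0.7333 = 12.955 cmH2O·s/L.
C = Vt/(Pplat − PEEP) = 375.0 / (28.1 − 15) = 375.0/13.1 = 28.626 mL/cmH2O.
τ = R × C = 12.955 × 0.02863 L/cmH2O = 0.3709 s.
Fraction remaining = e^(−Te/τ) = e^(−0.43/0.3709) = 0.3137.
Trapped volume = 375.0 × 0.3137 = 117.64 mL.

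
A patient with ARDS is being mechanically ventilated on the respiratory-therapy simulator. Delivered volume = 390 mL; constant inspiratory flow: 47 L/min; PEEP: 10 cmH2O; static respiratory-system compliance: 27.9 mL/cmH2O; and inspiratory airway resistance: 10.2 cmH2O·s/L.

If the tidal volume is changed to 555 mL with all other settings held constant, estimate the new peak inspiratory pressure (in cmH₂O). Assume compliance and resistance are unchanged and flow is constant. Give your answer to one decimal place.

Flow: 47 L/min ÷ 60 = 0.7833 L/s.
PIP = Vt/C + R·V̇ + PEEP (constant-flow equation of motion).
Only the elastic term changes: ΔPIP = ΔVt / C = (555 − 390) / 27.9 = 5.914 cmH2O.
Original PIP = 390/27.9 + 10.2×0.7833 + 10 = 31.968 cmH2O; new PIP = 31.968 + (5.914) = 37.882 cmH2O.

37.9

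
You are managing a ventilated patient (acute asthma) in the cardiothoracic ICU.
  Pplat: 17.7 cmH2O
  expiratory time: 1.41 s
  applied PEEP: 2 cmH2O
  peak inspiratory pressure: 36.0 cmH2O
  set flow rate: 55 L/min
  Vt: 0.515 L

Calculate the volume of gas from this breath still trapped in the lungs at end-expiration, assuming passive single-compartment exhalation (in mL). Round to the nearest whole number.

60

Flow: 55 L/min ÷ 60 = 0.9167 L/s.
R = (PIP − Pplat)/V̇ = (36.0 − 17.7) / 0.9167 = 18.3/0.9167 = 19.963 cmH2O·s/L.
C = Vt/(Pplat − PEEP) = 515.0 / (17.7 − 2) = 515.0/15.7 = 32.803 mL/cmH2O.
τ = R × C = 19.963 × 0.0328 L/cmH2O = 0.6548 s.
Fraction remaining = e^(−Te/τ) = e^(−1.41/0.6548) = 0.1161.
Trapped volume = 515.0 × 0.1161 = 59.792 mL.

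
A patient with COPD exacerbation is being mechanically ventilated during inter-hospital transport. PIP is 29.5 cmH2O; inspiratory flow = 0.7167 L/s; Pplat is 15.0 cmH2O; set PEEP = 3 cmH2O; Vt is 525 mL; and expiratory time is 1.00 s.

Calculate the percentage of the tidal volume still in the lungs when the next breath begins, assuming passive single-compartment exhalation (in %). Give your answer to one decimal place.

32.3

R = (PIP − Pplat)/V̇ = (29.5 − 15.0) / 0.7167 = 14.5/0.7167 = 20.232 cmH2O·s/L.
C = Vt/(Pplat − PEEP) = 525.0 / (15.0 − 3) = 525.0/12.0 = 43.75 mL/cmH2O.
τ = R × C = 20.232 × 0.04375 L/cmH2O = 0.8852 s.
Fraction remaining at end-expiration = e^(−Te/τ) = e^(−1.00/0.8852) = 0.3231 → 32.31%.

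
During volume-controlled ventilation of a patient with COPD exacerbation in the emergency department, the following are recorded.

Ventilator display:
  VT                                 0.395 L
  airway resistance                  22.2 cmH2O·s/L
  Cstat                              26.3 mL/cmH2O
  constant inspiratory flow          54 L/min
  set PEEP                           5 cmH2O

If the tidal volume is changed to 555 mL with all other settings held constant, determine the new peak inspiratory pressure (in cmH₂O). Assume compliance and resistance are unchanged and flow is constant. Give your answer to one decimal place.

46.1

Flow: 54 L/min ÷ 60 = 0.9 L/s.
PIP = Vt/C + R·V̇ + PEEP (constant-flow equation of motion).
Only the elastic term changes: ΔPIP = ΔVt / C = (555 − 395) / 26.3 = 6.084 cmH2O.
Original PIP = 395/26.3 + 22.2×0.9 + 5 = 39.999 cmH2O; new PIP = 39.999 + (6.084) = 46.083 cmH2O.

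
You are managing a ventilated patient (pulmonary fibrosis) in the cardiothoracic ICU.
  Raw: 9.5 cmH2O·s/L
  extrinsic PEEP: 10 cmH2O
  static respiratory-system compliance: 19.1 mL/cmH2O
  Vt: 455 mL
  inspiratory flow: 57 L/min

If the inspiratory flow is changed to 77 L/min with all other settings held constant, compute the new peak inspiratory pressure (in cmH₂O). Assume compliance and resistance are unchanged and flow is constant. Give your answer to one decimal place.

Flow: 57 L/min ÷ 60 = 0.95 L/s.
New flow: 77 L/min ÷ 60 = 1.2833 L/s.
PIP = Vt/C + R·V̇ + PEEP (constant-flow equation of motion).
Only the resistive term changes: ΔPIP = R × ΔV̇ = 9.5 × (1.2833 − 0.95) = 9.5 × 0.3333 = 3.166 cmH2O.
Original PIP = 455/19.1 + 9.5×0.95 + 10 = 42.847 cmH2O; new PIP = 42.847 + (3.166) = 46.013 cmH2O.

46.0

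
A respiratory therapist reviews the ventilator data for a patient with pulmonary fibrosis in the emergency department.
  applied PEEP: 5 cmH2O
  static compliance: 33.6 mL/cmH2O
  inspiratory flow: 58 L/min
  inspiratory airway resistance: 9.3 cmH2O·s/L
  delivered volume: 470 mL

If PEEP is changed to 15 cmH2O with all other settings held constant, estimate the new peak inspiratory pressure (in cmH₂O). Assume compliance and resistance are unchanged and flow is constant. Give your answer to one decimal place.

Flow: 58 L/min ÷ 60 = 0.9667 L/s.
PIP = Vt/C + R·V̇ + PEEP (constant-flow equation of motion).
Only the baseline term changes: ΔPIP = ΔPEEP = 15 − 5 = 10.0 cmH2O.
Original PIP = 470/33.6 + 9.3×0.9667 + 5 = 27.978 cmH2O; new PIP = 27.978 + (10.0) = 37.978 cmH2O.

38.0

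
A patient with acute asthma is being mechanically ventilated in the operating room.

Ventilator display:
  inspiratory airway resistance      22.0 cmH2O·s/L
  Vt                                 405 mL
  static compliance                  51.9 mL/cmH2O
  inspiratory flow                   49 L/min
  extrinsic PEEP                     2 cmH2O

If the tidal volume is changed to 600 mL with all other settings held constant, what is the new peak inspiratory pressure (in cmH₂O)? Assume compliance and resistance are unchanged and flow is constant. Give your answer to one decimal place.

Flow: 49 L/min ÷ 60 = 0.8167 L/s.
PIP = Vt/C + R·V̇ + PEEP (constant-flow equation of motion).
Only the elastic term changes: ΔPIP = ΔVt / C = (600 − 405) / 51.9 = 3.757 cmH2O.
Original PIP = 405/51.9 + 22.0×0.8167 + 2 = 27.771 cmH2O; new PIP = 27.771 + (3.757) = 31.528 cmH2O.

31.5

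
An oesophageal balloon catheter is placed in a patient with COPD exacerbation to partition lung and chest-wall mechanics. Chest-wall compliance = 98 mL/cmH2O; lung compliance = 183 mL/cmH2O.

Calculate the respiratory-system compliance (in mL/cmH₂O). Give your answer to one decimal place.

63.8

Lung and chest wall are elastances in series: 1/Crs = 1/CL + 1/Ccw.
1/Crs = 1/183 + 1/98 = 0.01567.
Crs = 63.816 mL/cmH2O.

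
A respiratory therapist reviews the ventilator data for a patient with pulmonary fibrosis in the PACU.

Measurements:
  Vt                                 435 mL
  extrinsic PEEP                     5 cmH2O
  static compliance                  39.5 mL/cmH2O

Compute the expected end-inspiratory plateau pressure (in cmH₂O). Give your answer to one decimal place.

16.0

Pplat = PEEP + Vt / Cstat = 5 + 435 / 39.5 = 5 + 11.013 = 16.013 cmH2O.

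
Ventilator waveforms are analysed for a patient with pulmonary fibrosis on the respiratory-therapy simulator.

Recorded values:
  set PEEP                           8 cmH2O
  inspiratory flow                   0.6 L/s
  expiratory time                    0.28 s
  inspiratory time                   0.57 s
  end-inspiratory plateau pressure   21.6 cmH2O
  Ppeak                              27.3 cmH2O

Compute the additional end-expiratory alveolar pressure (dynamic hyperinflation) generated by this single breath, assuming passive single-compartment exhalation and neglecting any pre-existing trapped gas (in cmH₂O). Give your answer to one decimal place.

Vt = flow × Ti = 0.6 L/s × 0.57 s × 1000 mL/L = 342.0 mL.
R = (PIP − Pplat)/V̇ = (27.3 − 21.6) / 0.6 = 5.7/0.6 = 9.5 cmH2O·s/L.
C = Vt/(Pplat − PEEP) = 342.0 / (21.6 − 8) = 342.0/13.6 = 25.147 mL/cmH2O.
τ = R × C = 9.5 × 0.02515 L/cmH2O = 0.2389 s.
Fraction remaining = e^(−Te/τ) = e^(−0.28/0.2389) = 0.3097; trapped volume = 342.0 × 0.3097 = 105.92 mL.
Additional alveolar pressure from trapping ≈ V_trapped / C = 105.92 / 25.147 = 4.212 cmH2O.

4.2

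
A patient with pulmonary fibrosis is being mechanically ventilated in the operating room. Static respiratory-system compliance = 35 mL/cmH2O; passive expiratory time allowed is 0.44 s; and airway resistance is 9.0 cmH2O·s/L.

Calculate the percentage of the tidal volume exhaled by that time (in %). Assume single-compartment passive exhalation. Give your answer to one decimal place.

75.3

τ = R × C = 9.0 × 35 mL/cmH2O = 9.0 × 0.035 L/cmH2O = 0.315 s.
Passive exhalation: V(t)/V₀ = e^(−t/τ) = e^(−0.44/0.315) = 0.2474.
Fraction exhaled = 1 − 0.2474 = 0.7526 → 75.26%.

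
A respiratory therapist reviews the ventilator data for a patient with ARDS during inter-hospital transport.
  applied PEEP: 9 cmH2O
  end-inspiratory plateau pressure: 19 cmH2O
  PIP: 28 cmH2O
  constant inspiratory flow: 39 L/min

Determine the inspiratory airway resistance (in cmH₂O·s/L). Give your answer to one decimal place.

13.8

Flow: 39 L/min ÷ 60 = 0.65 L/s.
Raw = (PIP − Pplat) / flow = (28 − 19) / 0.65 = 9.0 / 0.65 = 13.846 cmH2O·s/L.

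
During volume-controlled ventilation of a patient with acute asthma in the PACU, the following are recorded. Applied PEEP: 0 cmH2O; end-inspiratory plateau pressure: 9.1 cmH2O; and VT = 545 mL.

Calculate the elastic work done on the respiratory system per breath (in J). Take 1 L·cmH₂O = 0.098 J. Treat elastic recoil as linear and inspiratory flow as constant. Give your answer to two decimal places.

Elastic work ≈ ½ × (Pplat − PEEP) × Vt = 0.5 × (9.1 − 0) × 0.545 L = 0.5 × 9.1 × 0.545 = 2.48 L·cmH2O.
× 0.098 J/(L·cmH2O) → 0.243 J.

0.24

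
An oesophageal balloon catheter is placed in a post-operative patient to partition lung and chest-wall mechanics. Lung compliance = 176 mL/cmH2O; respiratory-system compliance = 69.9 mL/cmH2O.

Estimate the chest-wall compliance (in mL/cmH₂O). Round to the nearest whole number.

1/Ccw = 1/Crs − 1/CL.
1/Ccw = 1/69.9 − 1/176 = 0.008624.
Ccw = 115.96 mL/cmH2O.

116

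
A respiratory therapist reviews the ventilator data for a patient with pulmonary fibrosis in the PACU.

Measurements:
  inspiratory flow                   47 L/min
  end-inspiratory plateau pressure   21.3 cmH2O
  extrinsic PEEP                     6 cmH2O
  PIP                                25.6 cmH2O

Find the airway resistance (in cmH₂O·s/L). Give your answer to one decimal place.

5.5

Flow: 47 L/min ÷ 60 = 0.7833 L/s.
Raw = (PIP − Pplat) / flow = (25.6 − 21.3) / 0.7833 = 4.3 / 0.7833 = 5.49 cmH2O·s/L.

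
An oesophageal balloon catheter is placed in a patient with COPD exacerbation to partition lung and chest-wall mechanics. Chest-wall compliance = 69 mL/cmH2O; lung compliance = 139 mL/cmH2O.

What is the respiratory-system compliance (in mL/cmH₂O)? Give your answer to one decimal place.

Lung and chest wall are elastances in series: 1/Crs = 1/CL + 1/Ccw.
1/Crs = 1/139 + 1/69 = 0.02169.
Crs = 46.104 mL/cmH2O.

46.1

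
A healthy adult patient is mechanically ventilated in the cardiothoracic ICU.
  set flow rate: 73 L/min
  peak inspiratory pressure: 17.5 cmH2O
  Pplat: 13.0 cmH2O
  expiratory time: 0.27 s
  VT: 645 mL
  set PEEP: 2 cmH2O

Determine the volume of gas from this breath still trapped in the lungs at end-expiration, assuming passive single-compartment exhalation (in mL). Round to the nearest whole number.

Flow: 73 L/min ÷ 60 = 1.2167 L/s.
R = (PIP − Pplat)/V̇ = (17.5 − 13.0) / 1.2167 = 4.5/1.2167 = 3.699 cmH2O·s/L.
C = Vt/(Pplat − PEEP) = 645.0 / (13.0 − 2) = 645.0/11.0 = 58.636 mL/cmH2O.
τ = R × C = 3.699 × 0.05864 L/cmH2O = 0.2169 s.
Fraction remaining = e^(−Te/τ) = e^(−0.27/0.2169) = 0.288.
Trapped volume = 645.0 × 0.288 = 185.76 mL.

186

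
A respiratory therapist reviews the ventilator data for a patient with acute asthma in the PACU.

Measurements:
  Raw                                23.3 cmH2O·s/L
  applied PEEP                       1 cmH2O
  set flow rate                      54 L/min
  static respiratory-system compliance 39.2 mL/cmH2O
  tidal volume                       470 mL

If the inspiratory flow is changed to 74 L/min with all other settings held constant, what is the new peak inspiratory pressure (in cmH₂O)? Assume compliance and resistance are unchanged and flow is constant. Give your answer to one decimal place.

41.7

Flow: 54 L/min ÷ 60 = 0.9 L/s.
New flow: 74 L/min ÷ 60 = 1.2333 L/s.
PIP = Vt/C + R·V̇ + PEEP (constant-flow equation of motion).
Only the resistive term changes: ΔPIP = R × ΔV̇ = 23.3 × (1.2333 − 0.9) = 23.3 × 0.3333 = 7.766 cmH2O.
Original PIP = 470/39.2 + 23.3×0.9 + 1 = 33.96 cmH2O; new PIP = 33.96 + (7.766) = 41.726 cmH2O.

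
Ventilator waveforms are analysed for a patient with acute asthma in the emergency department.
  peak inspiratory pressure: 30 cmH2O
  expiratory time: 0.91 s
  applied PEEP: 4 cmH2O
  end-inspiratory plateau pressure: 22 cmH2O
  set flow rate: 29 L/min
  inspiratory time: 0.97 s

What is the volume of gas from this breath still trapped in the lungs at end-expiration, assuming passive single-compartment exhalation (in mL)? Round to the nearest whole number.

Flow: 29 L/min ÷ 60 = 0.4833 L/s.
Vt = flow × Ti = 0.4833 L/s × 0.97 s × 1000 mL/L = 468.8 mL.
R = (PIP − Pplat)/V̇ = (30 − 22) / 0.4833 = 8.0/0.4833 = 16.553 cmH2O·s/L.
C = Vt/(Pplat − PEEP) = 468.8 / (22 − 4) = 468.8/18.0 = 26.044 mL/cmH2O.
τ = R × C = 16.553 × 0.02604 L/cmH2O = 0.431 s.
Fraction remaining = e^(−Te/τ) = e^(−0.91/0.431) = 0.1211.
Trapped volume = 468.8 × 0.1211 = 56.772 mL.

57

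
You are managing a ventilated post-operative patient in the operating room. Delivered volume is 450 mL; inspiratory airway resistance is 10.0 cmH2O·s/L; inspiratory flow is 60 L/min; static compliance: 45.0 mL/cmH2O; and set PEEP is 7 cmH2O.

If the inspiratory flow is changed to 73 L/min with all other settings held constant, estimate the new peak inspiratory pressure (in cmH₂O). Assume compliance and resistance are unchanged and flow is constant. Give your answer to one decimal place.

29.2

Flow: 60 L/min ÷ 60 = 1 L/s.
New flow: 73 L/min ÷ 60 = 1.2167 L/s.
PIP = Vt/C + R·V̇ + PEEP (constant-flow equation of motion).
Only the resistive term changes: ΔPIP = R × ΔV̇ = 10.0 × (1.2167 − 1) = 10.0 × 0.2167 = 2.167 cmH2O.
Original PIP = 450/45.0 + 10.0×1 + 7 = 27.0 cmH2O; new PIP = 27.0 + (2.167) = 29.167 cmH2O.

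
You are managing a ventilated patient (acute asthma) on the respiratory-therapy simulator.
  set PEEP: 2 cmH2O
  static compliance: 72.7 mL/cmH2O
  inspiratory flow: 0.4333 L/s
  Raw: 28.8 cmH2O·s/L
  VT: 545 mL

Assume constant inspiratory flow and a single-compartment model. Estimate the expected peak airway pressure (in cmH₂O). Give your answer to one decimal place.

22.0

Equation of motion (constant flow): PIP = Vt/C + R·V̇ + PEEP.
PIP = 545/72.7 + 28.8×0.4333 + 2 = 7.497 + 12.479 + 2 = 21.976 cmH2O.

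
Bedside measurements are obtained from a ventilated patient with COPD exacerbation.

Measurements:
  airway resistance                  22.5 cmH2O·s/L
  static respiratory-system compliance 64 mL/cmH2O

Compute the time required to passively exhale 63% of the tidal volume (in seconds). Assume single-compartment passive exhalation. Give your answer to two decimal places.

1.43

τ = R × C = 22.5 × 64 mL/cmH2O = 22.5 × 0.064 L/cmH2O = 1.44 s.
Exhaled fraction f = 1 − e^(−t/τ) → t = −τ·ln(1 − f) = −1.44·ln(0.37) = 1.432 s.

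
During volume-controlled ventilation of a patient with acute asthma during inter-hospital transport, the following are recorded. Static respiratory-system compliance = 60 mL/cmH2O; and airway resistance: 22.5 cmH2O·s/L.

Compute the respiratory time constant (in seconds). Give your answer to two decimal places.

τ = R × C = 22.5 × 60 mL/cmH2O = 22.5 × 0.060 L/cmH2O = 1.35 s.

1.35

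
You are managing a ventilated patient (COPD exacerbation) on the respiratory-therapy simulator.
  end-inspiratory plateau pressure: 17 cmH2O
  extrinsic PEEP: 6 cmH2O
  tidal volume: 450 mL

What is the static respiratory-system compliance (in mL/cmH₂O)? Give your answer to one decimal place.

40.9

Cstat = Vt / (Pplat − PEEP) = 450 / (17 − 6) = 450 / 11.0 = 40.909 mL/cmH2O.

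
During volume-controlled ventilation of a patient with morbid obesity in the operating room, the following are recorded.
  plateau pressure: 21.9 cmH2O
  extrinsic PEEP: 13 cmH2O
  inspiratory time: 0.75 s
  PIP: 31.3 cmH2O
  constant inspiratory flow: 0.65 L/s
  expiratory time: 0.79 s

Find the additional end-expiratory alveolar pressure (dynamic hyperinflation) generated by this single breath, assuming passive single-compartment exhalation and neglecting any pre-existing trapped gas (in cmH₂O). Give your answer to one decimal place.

3.3

Vt = flow × Ti = 0.65 L/s × 0.75 s × 1000 mL/L = 487.5 mL.
R = (PIP − Pplat)/V̇ = (31.3 − 21.9) / 0.65 = 9.4/0.65 = 14.462 cmH2O·s/L.
C = Vt/(Pplat − PEEP) = 487.5 / (21.9 − 13) = 487.5/8.9 = 54.775 mL/cmH2O.
τ = R × C = 14.462 × 0.05478 L/cmH2O = 0.7922 s.
Fraction remaining = e^(−Te/τ) = e^(−0.79/0.7922) = 0.3689; trapped volume = 487.5 × 0.3689 = 179.84 mL.
Additional alveolar pressure from trapping ≈ V_trapped / C = 179.84 / 54.775 = 3.283 cmH2O.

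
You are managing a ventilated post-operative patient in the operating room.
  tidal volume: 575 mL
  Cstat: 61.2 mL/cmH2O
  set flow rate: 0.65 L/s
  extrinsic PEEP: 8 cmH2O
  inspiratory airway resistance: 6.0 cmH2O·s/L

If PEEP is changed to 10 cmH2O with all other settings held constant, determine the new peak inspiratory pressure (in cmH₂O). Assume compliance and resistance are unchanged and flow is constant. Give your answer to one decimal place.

PIP = Vt/C + R·V̇ + PEEP (constant-flow equation of motion).
Only the baseline term changes: ΔPIP = ΔPEEP = 10 − 8 = 2.0 cmH2O.
Original PIP = 575/61.2 + 6.0×0.65 + 8 = 21.295 cmH2O; new PIP = 21.295 + (2.0) = 23.295 cmH2O.

23.3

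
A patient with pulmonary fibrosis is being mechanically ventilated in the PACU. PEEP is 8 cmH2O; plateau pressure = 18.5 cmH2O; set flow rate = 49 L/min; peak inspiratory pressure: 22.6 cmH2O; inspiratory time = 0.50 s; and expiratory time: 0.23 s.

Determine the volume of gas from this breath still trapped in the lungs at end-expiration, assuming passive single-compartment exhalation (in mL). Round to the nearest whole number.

Flow: 49 L/min ÷ 60 = 0.8167 L/s.
Vt = flow × Ti = 0.8167 L/s × 0.50 s × 1000 mL/L = 408.35 mL.
R = (PIP − Pplat)/V̇ = (22.6 − 18.5) / 0.8167 = 4.1/0.8167 = 5.02 cmH2O·s/L.
C = Vt/(Pplat − PEEP) = 408.35 / (18.5 − 8) = 408.35/10.5 = 38.89 mL/cmH2O.
τ = R × C = 5.02 × 0.03889 L/cmH2O = 0.1952 s.
Fraction remaining = e^(−Te/τ) = e^(−0.23/0.1952) = 0.3078.
Trapped volume = 408.35 × 0.3078 = 125.69 mL.

126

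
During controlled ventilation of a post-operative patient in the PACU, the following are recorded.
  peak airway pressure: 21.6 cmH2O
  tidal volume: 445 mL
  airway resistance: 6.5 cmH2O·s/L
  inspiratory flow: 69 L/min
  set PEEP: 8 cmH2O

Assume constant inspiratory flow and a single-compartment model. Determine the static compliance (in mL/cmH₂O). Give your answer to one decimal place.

Flow: 69 L/min ÷ 60 = 1.15 L/s.
Equation of motion (constant flow): PIP = Vt/C + R·V̇ + PEEP.
Vt/C = PIP − R·V̇ − PEEP = 21.6 − 6.5×1.15 − 8 = 21.6 − 7.475 − 8 = 6.125 cmH2O.
C = Vt / 6.125 = 445 / 6.125 = 72.653 mL/cmH2O.

72.7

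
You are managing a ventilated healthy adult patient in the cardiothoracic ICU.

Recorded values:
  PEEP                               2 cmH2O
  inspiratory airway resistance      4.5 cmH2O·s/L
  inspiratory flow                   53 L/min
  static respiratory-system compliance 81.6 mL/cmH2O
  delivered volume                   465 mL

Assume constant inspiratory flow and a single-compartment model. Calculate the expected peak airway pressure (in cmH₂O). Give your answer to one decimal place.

Flow: 53 L/min ÷ 60 = 0.8833 L/s.
Equation of motion (constant flow): PIP = Vt/C + R·V̇ + PEEP.
PIP = 465/81.6 + 4.5×0.8833 + 2 = 5.699 + 3.975 + 2 = 11.674 cmH2O.

11.7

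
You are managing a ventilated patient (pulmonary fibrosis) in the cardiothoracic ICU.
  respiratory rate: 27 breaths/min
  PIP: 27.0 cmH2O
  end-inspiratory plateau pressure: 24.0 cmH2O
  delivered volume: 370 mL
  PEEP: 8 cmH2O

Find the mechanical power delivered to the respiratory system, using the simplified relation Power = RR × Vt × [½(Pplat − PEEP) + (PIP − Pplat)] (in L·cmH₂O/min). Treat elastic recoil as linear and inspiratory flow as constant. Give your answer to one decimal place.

Per-breath work = Vt × [½(Pplat−PEEP) + (PIP−Pplat)] = 0.370 × [0.5×16.0 + 3.0] = 0.370 × 11.0 = 4.07 L·cmH2O.
Power = 27 × 4.07 = 109.89 L·cmH2O/min.

109.9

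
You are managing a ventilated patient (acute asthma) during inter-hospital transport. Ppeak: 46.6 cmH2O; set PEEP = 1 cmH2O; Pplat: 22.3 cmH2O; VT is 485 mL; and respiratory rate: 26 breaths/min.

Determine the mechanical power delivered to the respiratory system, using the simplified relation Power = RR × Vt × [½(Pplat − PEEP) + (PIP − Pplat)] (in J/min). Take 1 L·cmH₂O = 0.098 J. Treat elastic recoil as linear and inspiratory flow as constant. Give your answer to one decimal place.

43.2

Per-breath work = Vt × [½(Pplat−PEEP) + (PIP−Pplat)] = 0.485 × [0.5×21.3 + 24.3] = 0.485 × 34.95 = 16.951 L·cmH2O.
Power = 26 × 16.951 = 440.73 L·cmH2O/min.
× 0.098 J/(L·cmH2O) → 43.192 J/min.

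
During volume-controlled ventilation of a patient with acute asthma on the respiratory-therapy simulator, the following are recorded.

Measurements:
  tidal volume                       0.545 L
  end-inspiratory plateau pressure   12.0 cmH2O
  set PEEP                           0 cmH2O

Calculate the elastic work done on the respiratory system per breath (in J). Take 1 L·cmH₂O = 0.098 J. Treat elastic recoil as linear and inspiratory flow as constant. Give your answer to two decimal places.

Elastic work ≈ ½ × (Pplat − PEEP) × Vt = 0.5 × (12.0 − 0) × 0.545 L = 0.5 × 12.0 × 0.545 = 3.27 L·cmH2O.
× 0.098 J/(L·cmH2O) → 0.3205 J.

0.32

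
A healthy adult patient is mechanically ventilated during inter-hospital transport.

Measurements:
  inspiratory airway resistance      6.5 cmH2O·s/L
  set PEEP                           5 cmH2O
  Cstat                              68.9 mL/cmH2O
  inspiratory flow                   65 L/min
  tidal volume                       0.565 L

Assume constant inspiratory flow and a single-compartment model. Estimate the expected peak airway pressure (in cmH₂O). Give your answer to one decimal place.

Flow: 65 L/min ÷ 60 = 1.0833 L/s.
Equation of motion (constant flow): PIP = Vt/C + R·V̇ + PEEP.
PIP = 565/68.9 + 6.5×1.0833 + 5 = 8.2 + 7.041 + 5 = 20.241 cmH2O.

20.2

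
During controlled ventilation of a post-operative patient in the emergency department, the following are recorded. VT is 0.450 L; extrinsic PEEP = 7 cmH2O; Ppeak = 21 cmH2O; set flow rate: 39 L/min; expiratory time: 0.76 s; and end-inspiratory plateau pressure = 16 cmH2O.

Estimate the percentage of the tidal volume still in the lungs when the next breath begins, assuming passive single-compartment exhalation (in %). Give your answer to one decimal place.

Flow: 39 L/min ÷ 60 = 0.65 L/s.
R = (PIP − Pplat)/V̇ = (21 − 16) / 0.65 = 5.0/0.65 = 7.692 cmH2O·s/L.
C = Vt/(Pplat − PEEP) = 450.0 / (16 − 7) = 450.0/9.0 = 50.0 mL/cmH2O.
τ = R × C = 7.692 × 0.05 L/cmH2O = 0.3846 s.
Fraction remaining at end-expiration = e^(−Te/τ) = e^(−0.76/0.3846) = 0.1386 → 13.86%.

13.9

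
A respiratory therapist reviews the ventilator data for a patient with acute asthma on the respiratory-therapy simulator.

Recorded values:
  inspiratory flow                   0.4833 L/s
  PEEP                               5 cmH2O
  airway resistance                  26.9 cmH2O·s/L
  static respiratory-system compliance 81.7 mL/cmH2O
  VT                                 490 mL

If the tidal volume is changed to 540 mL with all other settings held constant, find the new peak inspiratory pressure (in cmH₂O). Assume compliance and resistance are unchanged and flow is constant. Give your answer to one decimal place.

PIP = Vt/C + R·V̇ + PEEP (constant-flow equation of motion).
Only the elastic term changes: ΔPIP = ΔVt / C = (540 − 490) / 81.7 = 0.612 cmH2O.
Original PIP = 490/81.7 + 26.9×0.4833 + 5 = 23.998 cmH2O; new PIP = 23.998 + (0.612) = 24.61 cmH2O.

24.6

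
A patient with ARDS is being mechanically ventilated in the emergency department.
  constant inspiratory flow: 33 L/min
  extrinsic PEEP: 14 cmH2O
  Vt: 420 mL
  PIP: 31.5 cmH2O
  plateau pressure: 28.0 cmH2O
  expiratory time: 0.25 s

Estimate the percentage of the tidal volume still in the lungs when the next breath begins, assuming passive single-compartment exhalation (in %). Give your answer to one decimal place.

27.0

Flow: 33 L/min ÷ 60 = 0.55 L/s.
R = (PIP − Pplat)/V̇ = (31.5 − 28.0) / 0.55 = 3.5/0.55 = 6.364 cmH2O·s/L.
C = Vt/(Pplat − PEEP) = 420.0 / (28.0 − 14) = 420.0/14.0 = 30.0 mL/cmH2O.
τ = R × C = 6.364 × 0.03 L/cmH2O = 0.1909 s.
Fraction remaining at end-expiration = e^(−Te/τ) = e^(−0.25/0.1909) = 0.2699 → 26.99%.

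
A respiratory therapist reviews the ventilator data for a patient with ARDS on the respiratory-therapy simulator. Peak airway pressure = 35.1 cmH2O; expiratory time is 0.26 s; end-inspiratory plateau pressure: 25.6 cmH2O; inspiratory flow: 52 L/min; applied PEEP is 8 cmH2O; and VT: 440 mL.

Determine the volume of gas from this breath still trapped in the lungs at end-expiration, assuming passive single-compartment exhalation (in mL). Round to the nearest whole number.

Flow: 52 L/min ÷ 60 = 0.8667 L/s.
R = (PIP − Pplat)/V̇ = (35.1 − 25.6) / 0.8667 = 9.5/0.8667 = 10.961 cmH2O·s/L.
C = Vt/(Pplat − PEEP) = 440.0 / (25.6 − 8) = 440.0/17.6 = 25.0 mL/cmH2O.
τ = R × C = 10.961 × 0.025 L/cmH2O = 0.274 s.
Fraction remaining = e^(−Te/τ) = e^(−0.26/0.274) = 0.3872.
Trapped volume = 440.0 × 0.3872 = 170.37 mL.

170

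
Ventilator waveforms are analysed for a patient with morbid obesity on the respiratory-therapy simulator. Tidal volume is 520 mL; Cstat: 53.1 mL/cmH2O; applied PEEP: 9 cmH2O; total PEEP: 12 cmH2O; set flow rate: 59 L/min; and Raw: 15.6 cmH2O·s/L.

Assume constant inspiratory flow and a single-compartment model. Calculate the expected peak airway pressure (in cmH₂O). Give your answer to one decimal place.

37.1

Flow: 59 L/min ÷ 60 = 0.9833 L/s.
Total PEEP = 12 cmH2O (set 9 + intrinsic 3); this is the baseline alveolar pressure.
Equation of motion (constant flow): PIP = Vt/C + R·V̇ + PEEP.
PIP = 520/53.1 + 15.6×0.9833 + 12 = 9.793 + 15.339 + 12 = 37.132 cmH2O.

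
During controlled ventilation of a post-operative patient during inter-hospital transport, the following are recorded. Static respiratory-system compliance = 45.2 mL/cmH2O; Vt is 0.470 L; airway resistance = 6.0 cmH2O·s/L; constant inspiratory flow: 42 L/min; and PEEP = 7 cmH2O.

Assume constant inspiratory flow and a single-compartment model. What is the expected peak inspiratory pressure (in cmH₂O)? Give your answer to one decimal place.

Flow: 42 L/min ÷ 60 = 0.7 L/s.
Equation of motion (constant flow): PIP = Vt/C + R·V̇ + PEEP.
PIP = 470/45.2 + 6.0×0.7 + 7 = 10.398 + 4.2 + 7 = 21.598 cmH2O.

21.6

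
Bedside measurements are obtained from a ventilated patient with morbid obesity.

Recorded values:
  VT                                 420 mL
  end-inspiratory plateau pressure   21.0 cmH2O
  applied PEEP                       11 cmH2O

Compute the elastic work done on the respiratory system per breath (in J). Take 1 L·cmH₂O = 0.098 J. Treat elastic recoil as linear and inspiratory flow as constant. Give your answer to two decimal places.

0.21

Elastic work ≈ ½ × (Pplat − PEEP) × Vt = 0.5 × (21.0 − 11) × 0.420 L = 0.5 × 10.0 × 0.420 = 2.1 L·cmH2O.
× 0.098 J/(L·cmH2O) → 0.2058 J.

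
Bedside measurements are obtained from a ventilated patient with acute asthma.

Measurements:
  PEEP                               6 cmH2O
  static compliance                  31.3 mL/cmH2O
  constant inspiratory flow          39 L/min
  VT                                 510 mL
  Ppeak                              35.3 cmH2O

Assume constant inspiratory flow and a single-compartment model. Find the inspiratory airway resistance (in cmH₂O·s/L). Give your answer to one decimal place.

Flow: 39 L/min ÷ 60 = 0.65 L/s.
Equation of motion (constant flow): PIP = Vt/C + R·V̇ + PEEP.
R·V̇ = PIP − Vt/C − PEEP = 35.3 − 510/31.3 − 6 = 35.3 − 16.294 − 6 = 13.006 cmH2O.
R = 13.006 / 0.65 = 20.009 cmH2O·s/L.

20.0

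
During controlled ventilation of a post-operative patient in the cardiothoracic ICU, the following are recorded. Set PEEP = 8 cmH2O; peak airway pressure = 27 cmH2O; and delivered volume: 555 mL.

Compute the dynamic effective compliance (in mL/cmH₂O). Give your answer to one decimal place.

Dynamic compliance = Vt / (PIP − PEEP) = 555 / (27 − 8) = 555 / 19.0 = 29.211 mL/cmH2O.

29.2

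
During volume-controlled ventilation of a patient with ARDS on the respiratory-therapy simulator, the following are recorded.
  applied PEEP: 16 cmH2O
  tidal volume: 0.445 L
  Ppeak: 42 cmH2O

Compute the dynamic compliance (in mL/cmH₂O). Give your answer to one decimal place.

Dynamic compliance = Vt / (PIP − PEEP) = 445 / (42 − 16) = 445 / 26.0 = 17.115 mL/cmH2O.

17.1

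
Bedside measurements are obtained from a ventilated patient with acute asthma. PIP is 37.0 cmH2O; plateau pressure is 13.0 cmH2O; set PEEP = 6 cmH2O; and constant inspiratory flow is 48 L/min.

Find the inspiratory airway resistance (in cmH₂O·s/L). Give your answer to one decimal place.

30.0

Flow: 48 L/min ÷ 60 = 0.8 L/s.
Raw = (PIP − Pplat) / flow = (37.0 − 13.0) / 0.8 = 24.0 / 0.8 = 30.0 cmH2O·s/L.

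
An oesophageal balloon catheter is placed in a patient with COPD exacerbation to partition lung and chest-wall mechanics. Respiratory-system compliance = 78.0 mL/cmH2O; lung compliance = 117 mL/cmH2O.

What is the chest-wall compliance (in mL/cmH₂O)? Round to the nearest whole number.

234

1/Ccw = 1/Crs − 1/CL.
1/Ccw = 1/78.0 − 1/117 = 0.004274.
Ccw = 233.97 mL/cmH2O.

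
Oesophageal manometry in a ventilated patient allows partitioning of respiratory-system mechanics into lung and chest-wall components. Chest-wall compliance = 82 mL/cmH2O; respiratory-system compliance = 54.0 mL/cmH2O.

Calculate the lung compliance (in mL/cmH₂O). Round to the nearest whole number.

158

1/CL = 1/Crs − 1/Ccw.
1/CL = 1/54.0 − 1/82 = 0.006323.
CL = 158.15 mL/cmH2O.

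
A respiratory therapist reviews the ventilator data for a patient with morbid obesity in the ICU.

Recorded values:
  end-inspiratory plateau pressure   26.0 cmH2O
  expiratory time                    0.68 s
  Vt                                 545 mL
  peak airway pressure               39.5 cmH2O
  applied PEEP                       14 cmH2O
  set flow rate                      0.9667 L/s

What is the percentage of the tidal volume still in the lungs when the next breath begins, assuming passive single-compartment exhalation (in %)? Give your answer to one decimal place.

34.2

R = (PIP − Pplat)/V̇ = (39.5 − 26.0) / 0.9667 = 13.5/0.9667 = 13.965 cmH2O·s/L.
C = Vt/(Pplat − PEEP) = 545.0 / (26.0 − 14) = 545.0/12.0 = 45.417 mL/cmH2O.
τ = R × C = 13.965 × 0.04542 L/cmH2O = 0.6343 s.
Fraction remaining at end-expiration = e^(−Te/τ) = e^(−0.68/0.6343) = 0.3423 → 34.23%.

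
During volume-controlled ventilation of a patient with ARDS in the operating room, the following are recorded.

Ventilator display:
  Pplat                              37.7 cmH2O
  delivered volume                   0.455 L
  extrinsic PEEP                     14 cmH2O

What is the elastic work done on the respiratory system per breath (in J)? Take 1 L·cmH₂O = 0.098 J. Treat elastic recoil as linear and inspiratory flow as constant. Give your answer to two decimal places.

Elastic work ≈ ½ × (Pplat − PEEP) × Vt = 0.5 × (37.7 − 14) × 0.455 L = 0.5 × 23.7 × 0.455 = 5.392 L·cmH2O.
× 0.098 J/(L·cmH2O) → 0.5284 J.

0.53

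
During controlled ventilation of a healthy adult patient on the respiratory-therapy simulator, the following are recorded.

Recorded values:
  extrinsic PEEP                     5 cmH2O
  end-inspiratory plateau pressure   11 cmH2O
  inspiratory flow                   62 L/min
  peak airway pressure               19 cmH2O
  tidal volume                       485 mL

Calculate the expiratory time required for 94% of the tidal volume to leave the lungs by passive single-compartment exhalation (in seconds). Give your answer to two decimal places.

1.76

Flow: 62 L/min ÷ 60 = 1.0333 L/s.
R = (PIP − Pplat)/V̇ = (19 − 11) / 1.0333 = 8.0/1.0333 = 7.742 cmH2O·s/L.
C = Vt/(Pplat − PEEP) = 485.0 / (11 − 5) = 485.0/6.0 = 80.833 mL/cmH2O.
τ = R × C = 7.742 × 0.08083 L/cmH2O = 0.6258 s.
t = −τ·ln(1 − 0.94) = −0.6258·ln(0.06) = 1.761 s.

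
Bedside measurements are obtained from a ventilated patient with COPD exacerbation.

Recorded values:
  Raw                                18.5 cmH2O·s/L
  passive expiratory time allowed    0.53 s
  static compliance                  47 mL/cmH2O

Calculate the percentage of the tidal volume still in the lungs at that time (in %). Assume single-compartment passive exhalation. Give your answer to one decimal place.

τ = R × C = 18.5 × 47 mL/cmH2O = 18.5 × 0.047 L/cmH2O = 0.8695 s.
Passive exhalation: V(t)/V₀ = e^(−t/τ) = e^(−0.53/0.8695) = 0.5436.
Fraction remaining = 0.5436 → 54.36%.

54.4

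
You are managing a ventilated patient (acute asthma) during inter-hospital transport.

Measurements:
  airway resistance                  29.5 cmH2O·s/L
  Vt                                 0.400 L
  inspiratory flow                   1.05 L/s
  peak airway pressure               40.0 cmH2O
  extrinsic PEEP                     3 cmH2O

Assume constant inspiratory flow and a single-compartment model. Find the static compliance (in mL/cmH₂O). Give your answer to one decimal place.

66.4

Equation of motion (constant flow): PIP = Vt/C + R·V̇ + PEEP.
Vt/C = PIP − R·V̇ − PEEP = 40.0 − 29.5×1.05 − 3 = 40.0 − 30.975 − 3 = 6.025 cmH2O.
C = Vt / 6.025 = 400 / 6.025 = 66.39 mL/cmH2O.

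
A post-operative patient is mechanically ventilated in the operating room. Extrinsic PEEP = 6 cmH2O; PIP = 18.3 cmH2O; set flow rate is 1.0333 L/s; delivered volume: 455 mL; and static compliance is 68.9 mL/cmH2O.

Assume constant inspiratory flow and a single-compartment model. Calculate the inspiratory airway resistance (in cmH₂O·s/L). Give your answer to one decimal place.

5.5

Equation of motion (constant flow): PIP = Vt/C + R·V̇ + PEEP.
R·V̇ = PIP − Vt/C − PEEP = 18.3 − 455/68.9 − 6 = 18.3 − 6.604 − 6 = 5.696 cmH2O.
R = 5.696 / 1.0333 = 5.512 cmH2O·s/L.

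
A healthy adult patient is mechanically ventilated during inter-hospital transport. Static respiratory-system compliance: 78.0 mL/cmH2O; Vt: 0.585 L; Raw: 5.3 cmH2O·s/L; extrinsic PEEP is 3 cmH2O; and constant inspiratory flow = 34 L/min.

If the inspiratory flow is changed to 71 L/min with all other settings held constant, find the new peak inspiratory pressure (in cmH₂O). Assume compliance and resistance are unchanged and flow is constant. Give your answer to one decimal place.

16.8

Flow: 34 L/min ÷ 60 = 0.5667 L/s.
New flow: 71 L/min ÷ 60 = 1.1833 L/s.
PIP = Vt/C + R·V̇ + PEEP (constant-flow equation of motion).
Only the resistive term changes: ΔPIP = R × ΔV̇ = 5.3 × (1.1833 − 0.5667) = 5.3 × 0.6166 = 3.268 cmH2O.
Original PIP = 585/78.0 + 5.3×0.5667 + 3 = 13.504 cmH2O; new PIP = 13.504 + (3.268) = 16.772 cmH2O.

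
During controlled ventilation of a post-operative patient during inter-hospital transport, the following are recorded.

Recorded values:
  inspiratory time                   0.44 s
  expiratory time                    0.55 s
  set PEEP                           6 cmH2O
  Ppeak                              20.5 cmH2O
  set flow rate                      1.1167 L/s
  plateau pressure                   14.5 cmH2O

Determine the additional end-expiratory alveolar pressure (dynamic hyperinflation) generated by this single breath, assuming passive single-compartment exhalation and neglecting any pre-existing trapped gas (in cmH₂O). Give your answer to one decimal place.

Vt = flow × Ti = 1.1167 L/s × 0.44 s × 1000 mL/L = 491.35 mL.
R = (PIP − Pplat)/V̇ = (20.5 − 14.5) / 1.1167 = 6.0/1.1167 = 5.373 cmH2O·s/L.
C = Vt/(Pplat − PEEP) = 491.35 / (14.5 − 6) = 491.35/8.5 = 57.806 mL/cmH2O.
τ = R × C = 5.373 × 0.05781 L/cmH2O = 0.3106 s.
Fraction remaining = e^(−Te/τ) = e^(−0.55/0.3106) = 0.1702; trapped volume = 491.35 × 0.1702 = 83.628 mL.
Additional alveolar pressure from trapping ≈ V_trapped / C = 83.628 / 57.806 = 1.447 cmH2O.

1.4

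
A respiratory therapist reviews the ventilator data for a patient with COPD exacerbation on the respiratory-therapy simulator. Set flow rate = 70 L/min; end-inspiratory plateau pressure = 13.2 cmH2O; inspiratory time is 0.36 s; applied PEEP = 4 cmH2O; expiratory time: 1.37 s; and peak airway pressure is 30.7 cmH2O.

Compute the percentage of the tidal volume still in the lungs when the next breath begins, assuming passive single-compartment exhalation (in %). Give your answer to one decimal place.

Flow: 70 L/min ÷ 60 = 1.1667 L/s.
Vt = flow × Ti = 1.1667 L/s × 0.36 s × 1000 mL/L = 420.01 mL.
R = (PIP − Pplat)/V̇ = (30.7 − 13.2) / 1.1667 = 17.5/1.1667 = 15.0 cmH2O·s/L.
C = Vt/(Pplat − PEEP) = 420.01 / (13.2 − 4) = 420.01/9.2 = 45.653 mL/cmH2O.
τ = R × C = 15.0 × 0.04565 L/cmH2O = 0.6848 s.
Fraction remaining at end-expiration = e^(−Te/τ) = e^(−1.37/0.6848) = 0.1353 → 13.53%.

13.5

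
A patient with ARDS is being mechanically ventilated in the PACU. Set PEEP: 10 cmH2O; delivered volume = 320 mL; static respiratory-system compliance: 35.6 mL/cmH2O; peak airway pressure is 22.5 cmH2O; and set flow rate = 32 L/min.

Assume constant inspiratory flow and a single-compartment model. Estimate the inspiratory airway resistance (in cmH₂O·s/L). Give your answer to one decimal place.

6.6

Flow: 32 L/min ÷ 60 = 0.5333 L/s.
Equation of motion (constant flow): PIP = Vt/C + R·V̇ + PEEP.
R·V̇ = PIP − Vt/C − PEEP = 22.5 − 320/35.6 − 10 = 22.5 − 8.989 − 10 = 3.511 cmH2O.
R = 3.511 / 0.5333 = 6.584 cmH2O·s/L.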